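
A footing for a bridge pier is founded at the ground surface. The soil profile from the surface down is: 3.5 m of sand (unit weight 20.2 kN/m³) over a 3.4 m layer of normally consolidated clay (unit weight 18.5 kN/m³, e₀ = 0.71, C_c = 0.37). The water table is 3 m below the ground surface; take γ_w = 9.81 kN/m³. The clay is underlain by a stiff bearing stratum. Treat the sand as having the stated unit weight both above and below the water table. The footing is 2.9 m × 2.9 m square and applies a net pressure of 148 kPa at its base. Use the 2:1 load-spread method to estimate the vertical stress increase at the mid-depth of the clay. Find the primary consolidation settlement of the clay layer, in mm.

Mid-depth of clay below the ground surface: z = 3.5 + 3.4/2 = 5.2 m.
Total vertical stress at mid-clay: σ_v = 20.2×3.5 + 18.5×1.7 = 102.15 kPa.
Pore pressure: u = 9.81×(5.2 − 3) = 21.582 kPa.
Initial effective stress: σ'_0 = σ_v − u = 102.15 − 21.582 = 80.568 kPa.
Stress increase at mid-clay by the 2:1 spreading method:
Δσ = qBL/((B+z)(L+z)) = 148×2.9×2.9/((2.9+5.2)(2.9+5.2)) = 18.971 kPa
Final effective stress: σ'_f = σ'_0 + Δσ = 80.568 + 18.971 = 99.539 kPa.
Normally consolidated clay, so the full stress increment lies on the virgin compression line:
S_c = C_c·H/(1+e₀)·log₁₀(σ'_f/σ'_0) = 0.37×3.4/(1+0.71)×log₁₀(99.539/80.568)
    = 0.73567 × 0.091831 = 0.06756 m

S_c ≈ 67.6 mm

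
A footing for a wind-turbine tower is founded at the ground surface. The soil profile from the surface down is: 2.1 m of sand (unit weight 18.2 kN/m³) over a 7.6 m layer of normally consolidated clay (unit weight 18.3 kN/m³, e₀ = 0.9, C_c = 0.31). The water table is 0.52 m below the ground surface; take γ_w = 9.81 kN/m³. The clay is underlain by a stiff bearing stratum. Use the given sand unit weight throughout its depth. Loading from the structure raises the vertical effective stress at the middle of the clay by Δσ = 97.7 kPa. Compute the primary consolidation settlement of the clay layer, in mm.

S_c ≈ 550 mm

Mid-depth of clay below the ground surface: z = 2.1 + 7.6/2 = 5.9 m.
Total vertical stress at mid-clay: σ_v = 18.2×2.1 + 18.3×3.8 = 107.76 kPa.
Pore pressure: u = 9.81×(5.9 − 0.52) = 52.778 kPa.
Initial effective stress: σ'_0 = σ_v − u = 107.76 − 52.778 = 54.982 kPa.
Final effective stress: σ'_f = σ'_0 + Δσ = 54.982 + 97.7 = 152.68 kPa.
Normally consolidated clay, so the full stress increment lies on the virgin compression line:
S_c = C_c·H/(1+e₀)·log₁₀(σ'_f/σ'_0) = 0.31×7.6/(1+0.9)×log₁₀(152.68/54.982)
    = 1.24 × 0.44356 = 0.55 m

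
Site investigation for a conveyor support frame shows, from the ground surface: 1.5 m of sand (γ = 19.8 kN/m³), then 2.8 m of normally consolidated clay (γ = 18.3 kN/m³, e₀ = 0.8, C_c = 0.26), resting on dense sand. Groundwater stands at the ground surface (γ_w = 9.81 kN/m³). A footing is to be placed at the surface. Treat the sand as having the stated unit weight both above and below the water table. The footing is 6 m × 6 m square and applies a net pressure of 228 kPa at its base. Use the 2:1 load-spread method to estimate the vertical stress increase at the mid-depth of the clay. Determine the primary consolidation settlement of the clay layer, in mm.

Mid-depth of clay below the ground surface: z = 1.5 + 2.8/2 = 2.9 m.
Total vertical stress at mid-clay: σ_v = 19.8×1.5 + 18.3×1.4 = 55.32 kPa.
Pore pressure: u = 9.81×(2.9 − 0) = 28.449 kPa.
Initial effective stress: σ'_0 = σ_v − u = 55.32 − 28.449 = 26.871 kPa.
Stress increase at mid-clay by the 2:1 spreading method:
Δσ = qBL/((B+z)(L+z)) = 228×6×6/((6+2.9)(6+2.9)) = 103.62 kPa
Final effective stress: σ'_f = σ'_0 + Δσ = 26.871 + 103.62 = 130.49 kPa.
Normally consolidated clay, so the full stress increment lies on the virgin compression line:
S_c = C_c·H/(1+e₀)·log₁₀(σ'_f/σ'_0) = 0.26×2.8/(1+0.8)×log₁₀(130.49/26.871)
    = 0.40444 × 0.68629 = 0.2776 m

S_c ≈ 278 mm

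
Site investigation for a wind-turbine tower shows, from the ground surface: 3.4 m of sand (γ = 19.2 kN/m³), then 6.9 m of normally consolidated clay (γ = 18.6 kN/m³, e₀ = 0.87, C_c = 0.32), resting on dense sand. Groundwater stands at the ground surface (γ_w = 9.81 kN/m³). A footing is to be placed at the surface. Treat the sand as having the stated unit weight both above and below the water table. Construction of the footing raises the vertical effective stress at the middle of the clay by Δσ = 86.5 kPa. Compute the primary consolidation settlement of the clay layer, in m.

S_c ≈ 0.447 m

Mid-depth of clay below the ground surface: z = 3.4 + 6.9/2 = 6.85 m.
Total vertical stress at mid-clay: σ_v = 19.2×3.4 + 18.6×3.45 = 129.45 kPa.
Pore pressure: u = 9.81×(6.85 − 0) = 67.198 kPa.
Initial effective stress: σ'_0 = σ_v − u = 129.45 − 67.198 = 62.252 kPa.
Final effective stress: σ'_f = σ'_0 + Δσ = 62.252 + 86.5 = 148.75 kPa.
Normally consolidated clay, so the full stress increment lies on the virgin compression line:
S_c = C_c·H/(1+e₀)·log₁₀(σ'_f/σ'_0) = 0.32×6.9/(1+0.87)×log₁₀(148.75/62.252)
    = 1.1807 × 0.3783 = 0.4467 m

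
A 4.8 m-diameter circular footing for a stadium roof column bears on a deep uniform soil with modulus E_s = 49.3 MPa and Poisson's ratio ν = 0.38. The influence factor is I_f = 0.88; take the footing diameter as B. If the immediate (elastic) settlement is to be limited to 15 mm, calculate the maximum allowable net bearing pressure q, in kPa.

q ≈ 205 kPa

E_s = 49.3 MPa = 49300 kPa.
S_e = q·B·(1−ν²)/E_s · I_f  ⇒  q = S_e·E_s / (B·(1−ν²)·I_f).
q = 0.015 × 49300 / (4.8 × 0.8556 × 0.88) = 204.6 kPa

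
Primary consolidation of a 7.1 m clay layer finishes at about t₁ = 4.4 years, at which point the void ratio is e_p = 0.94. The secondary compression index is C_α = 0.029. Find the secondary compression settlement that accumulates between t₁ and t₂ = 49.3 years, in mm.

Secondary compression: S_s = C_α·H/(1+e_p)·log₁₀(t₂/t₁)
S_s = 0.029×7.1/(1+0.94)×log₁₀(49.3/4.4)
    = 0.1061 × 1.049 = 0.1114 m

S_s ≈ 111 mm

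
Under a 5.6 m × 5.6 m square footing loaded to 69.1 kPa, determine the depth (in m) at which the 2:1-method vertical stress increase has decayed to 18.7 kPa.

z ≈ 5.16 m

2:1 spreading — at depth z the loaded area has grown by z in each plan dimension:
qB²/(B+z)² = Δσ_z ⇒ z = B(√(q/Δσ_z) − 1) = 5.6×(√(69.1/18.7) − 1) = 5.165 m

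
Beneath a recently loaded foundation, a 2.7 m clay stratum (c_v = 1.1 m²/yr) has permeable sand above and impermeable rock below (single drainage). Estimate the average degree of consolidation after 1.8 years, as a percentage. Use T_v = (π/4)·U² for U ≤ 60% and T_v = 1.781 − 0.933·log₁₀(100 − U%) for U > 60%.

Drainage path length: H_d = H = 2.7 m (single drainage).
T_v = c_v·t/H_d² = 1.1×1.8/2.7² = 0.2716.
T_v = 0.2716 corresponds to the U ≤ 60% branch:
U = √(4T_v/π) = 0.5881

U ≈ 58.8 %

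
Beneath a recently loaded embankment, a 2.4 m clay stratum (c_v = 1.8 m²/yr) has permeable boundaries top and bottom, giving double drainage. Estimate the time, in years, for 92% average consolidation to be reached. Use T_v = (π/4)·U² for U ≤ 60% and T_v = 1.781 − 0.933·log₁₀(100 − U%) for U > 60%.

Drainage path length: H_d = H/2 = 1.2 m (double drainage).
U > 60%: T_v = 1.781 − 0.933·log₁₀(100 − 92) = 0.93842.
t = T_v·H_d²/c_v = 0.93842×1.2²/1.8 = 0.7507 years.

t ≈ 0.751 years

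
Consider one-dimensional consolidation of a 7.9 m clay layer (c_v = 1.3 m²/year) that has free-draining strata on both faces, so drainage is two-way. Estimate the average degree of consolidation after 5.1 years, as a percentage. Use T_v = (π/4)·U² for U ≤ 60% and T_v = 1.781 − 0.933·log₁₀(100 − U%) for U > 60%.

U ≈ 71.6 %

Drainage path length: H_d = H/2 = 3.95 m (double drainage).
T_v = c_v·t/H_d² = 1.3×5.1/3.95² = 0.42493.
T_v = 0.42493 corresponds to the U > 60% branch:
U = 1 − 10^((1.781 − T_v)/0.933)/100 = 0.7159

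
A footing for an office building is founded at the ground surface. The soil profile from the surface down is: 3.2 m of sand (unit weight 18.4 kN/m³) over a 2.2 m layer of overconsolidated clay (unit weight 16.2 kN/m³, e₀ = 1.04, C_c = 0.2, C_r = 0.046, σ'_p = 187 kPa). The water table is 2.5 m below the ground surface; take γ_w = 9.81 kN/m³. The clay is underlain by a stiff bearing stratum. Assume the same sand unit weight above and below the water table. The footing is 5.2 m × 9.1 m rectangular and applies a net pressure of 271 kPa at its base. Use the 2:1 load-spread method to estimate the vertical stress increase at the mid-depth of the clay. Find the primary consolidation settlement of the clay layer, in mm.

S_c ≈ 21.4 mm

Mid-depth of clay below the ground surface: z = 3.2 + 2.2/2 = 4.3 m.
Total vertical stress at mid-clay: σ_v = 18.4×3.2 + 16.2×1.1 = 76.7 kPa.
Pore pressure: u = 9.81×(4.3 − 2.5) = 17.658 kPa.
Initial effective stress: σ'_0 = σ_v − u = 76.7 − 17.658 = 59.042 kPa.
Stress increase at mid-clay by the 2:1 spreading method:
Δσ = qBL/((B+z)(L+z)) = 271×5.2×9.1/((5.2+4.3)(9.1+4.3)) = 100.74 kPa
Final effective stress: σ'_f = 59.042 + 100.74 = 159.78 kPa.
σ'_f = 159.78 ≤ σ'_p = 187 kPa, so the clay remains overconsolidated and only the recompression index applies:
S_c = C_r·H/(1+e₀)·log₁₀(σ'_f/σ'_0) = 0.046×2.2/2.04×log₁₀(159.78/59.042)
    = 0.049606 × 0.43236 = 0.02145 m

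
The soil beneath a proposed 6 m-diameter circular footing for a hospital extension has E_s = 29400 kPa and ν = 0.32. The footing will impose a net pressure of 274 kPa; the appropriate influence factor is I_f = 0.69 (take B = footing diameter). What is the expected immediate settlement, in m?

S_e ≈ 0.0346 m

Immediate (elastic) settlement: S_e = q·B·(1−ν²)/E_s · I_f.
S_e = 274 × 6 × (1 − 0.32²) / 29400 × 0.69
    = 274 × 6 × 0.8976 / 29400 × 0.69
    = 0.03463 m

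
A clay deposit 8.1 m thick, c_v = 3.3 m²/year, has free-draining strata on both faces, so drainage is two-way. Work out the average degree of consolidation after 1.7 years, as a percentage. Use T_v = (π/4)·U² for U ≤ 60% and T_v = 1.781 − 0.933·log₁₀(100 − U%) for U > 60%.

U ≈ 65.1 %

Drainage path length: H_d = H/2 = 4.05 m (double drainage).
T_v = c_v·t/H_d² = 3.3×1.7/4.05² = 0.34202.
T_v = 0.34202 corresponds to the U > 60% branch:
U = 1 − 10^((1.781 − T_v)/0.933)/100 = 0.6514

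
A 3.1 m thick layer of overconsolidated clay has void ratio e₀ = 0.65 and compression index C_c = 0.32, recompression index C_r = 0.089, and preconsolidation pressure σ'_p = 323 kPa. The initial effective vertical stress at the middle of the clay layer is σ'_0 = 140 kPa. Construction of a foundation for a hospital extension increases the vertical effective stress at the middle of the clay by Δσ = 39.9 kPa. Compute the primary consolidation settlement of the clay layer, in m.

S_c ≈ 0.0182 m

Final effective stress: σ'_f = 140 + 39.9 = 179.9 kPa.
σ'_f = 179.9 ≤ σ'_p = 323 kPa, so the clay remains overconsolidated and only the recompression index applies:
S_c = C_r·H/(1+e₀)·log₁₀(σ'_f/σ'_0) = 0.089×3.1/1.65×log₁₀(179.9/140)
    = 0.16721 × 0.1089 = 0.01821 m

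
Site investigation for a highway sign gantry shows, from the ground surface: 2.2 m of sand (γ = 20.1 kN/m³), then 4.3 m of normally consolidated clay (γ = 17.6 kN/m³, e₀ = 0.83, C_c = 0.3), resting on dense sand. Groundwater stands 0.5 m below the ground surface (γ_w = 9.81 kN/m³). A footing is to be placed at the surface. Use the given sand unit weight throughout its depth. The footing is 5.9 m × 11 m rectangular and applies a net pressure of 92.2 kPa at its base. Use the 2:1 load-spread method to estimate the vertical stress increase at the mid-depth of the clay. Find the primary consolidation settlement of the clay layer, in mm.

S_c ≈ 190 mm

Mid-depth of clay below the ground surface: z = 2.2 + 4.3/2 = 4.35 m.
Total vertical stress at mid-clay: σ_v = 20.1×2.2 + 17.6×2.15 = 82.06 kPa.
Pore pressure: u = 9.81×(4.35 − 0.5) = 37.769 kPa.
Initial effective stress: σ'_0 = σ_v − u = 82.06 − 37.769 = 44.291 kPa.
Stress increase at mid-clay by the 2:1 spreading method:
Δσ = qBL/((B+z)(L+z)) = 92.2×5.9×11/((5.9+4.35)(11+4.35)) = 38.031 kPa
Final effective stress: σ'_f = σ'_0 + Δσ = 44.291 + 38.031 = 82.322 kPa.
Normally consolidated clay, so the full stress increment lies on the virgin compression line:
S_c = C_c·H/(1+e₀)·log₁₀(σ'_f/σ'_0) = 0.3×4.3/(1+0.83)×log₁₀(82.322/44.291)
    = 0.70492 × 0.2692 = 0.1898 m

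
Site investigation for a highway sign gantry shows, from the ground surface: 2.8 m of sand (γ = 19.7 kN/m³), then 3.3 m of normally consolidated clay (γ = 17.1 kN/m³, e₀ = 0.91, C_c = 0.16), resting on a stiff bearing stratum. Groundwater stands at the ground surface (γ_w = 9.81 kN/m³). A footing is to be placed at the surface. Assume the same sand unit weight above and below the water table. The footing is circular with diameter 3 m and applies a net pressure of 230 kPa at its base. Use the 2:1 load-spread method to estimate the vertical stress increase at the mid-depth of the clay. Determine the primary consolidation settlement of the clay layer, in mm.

S_c ≈ 79.5 mm

Mid-depth of clay below the ground surface: z = 2.8 + 3.3/2 = 4.45 m.
Total vertical stress at mid-clay: σ_v = 19.7×2.8 + 17.1×1.65 = 83.375 kPa.
Pore pressure: u = 9.81×(4.45 − 0) = 43.655 kPa.
Initial effective stress: σ'_0 = σ_v − u = 83.375 − 43.655 = 39.72 kPa.
Stress increase at mid-clay by the 2:1 spreading method:
Δσ ≈ qD²/(D+z)² = 230×3²/(3+4.45)² = 37.296 kPa
Final effective stress: σ'_f = σ'_0 + Δσ = 39.72 + 37.296 = 77.016 kPa.
Normally consolidated clay, so the full stress increment lies on the virgin compression line:
S_c = C_c·H/(1+e₀)·log₁₀(σ'_f/σ'_0) = 0.16×3.3/(1+0.91)×log₁₀(77.016/39.72)
    = 0.27644 × 0.28757 = 0.0795 m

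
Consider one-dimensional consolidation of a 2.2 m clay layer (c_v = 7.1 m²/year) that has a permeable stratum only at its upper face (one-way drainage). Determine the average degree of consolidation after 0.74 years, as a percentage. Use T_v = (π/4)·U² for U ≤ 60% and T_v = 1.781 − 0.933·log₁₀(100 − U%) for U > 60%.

U ≈ 94.4 %

Drainage path length: H_d = H = 2.2 m (single drainage).
T_v = c_v·t/H_d² = 7.1×0.74/2.2² = 1.0855.
T_v = 1.0855 corresponds to the U > 60% branch:
U = 1 − 10^((1.781 − T_v)/0.933)/100 = 0.9444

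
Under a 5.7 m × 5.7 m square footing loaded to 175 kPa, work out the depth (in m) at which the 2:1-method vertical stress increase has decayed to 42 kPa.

2:1 spreading — at depth z the loaded area has grown by z in each plan dimension:
qB²/(B+z)² = Δσ_z ⇒ z = B(√(q/Δσ_z) − 1) = 5.7×(√(175/42) − 1) = 5.935 m

z ≈ 5.94 m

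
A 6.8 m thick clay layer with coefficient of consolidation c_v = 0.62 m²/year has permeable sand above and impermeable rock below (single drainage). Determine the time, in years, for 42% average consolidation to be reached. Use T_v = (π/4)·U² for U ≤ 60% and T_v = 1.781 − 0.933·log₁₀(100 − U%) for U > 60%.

t ≈ 10.3 years

Drainage path length: H_d = H = 6.8 m (single drainage).
U ≤ 60%: T_v = (π/4)·U² = (π/4)×0.42² = 0.13854.
t = T_v·H_d²/c_v = 0.13854×6.8²/0.62 = 10.33 years.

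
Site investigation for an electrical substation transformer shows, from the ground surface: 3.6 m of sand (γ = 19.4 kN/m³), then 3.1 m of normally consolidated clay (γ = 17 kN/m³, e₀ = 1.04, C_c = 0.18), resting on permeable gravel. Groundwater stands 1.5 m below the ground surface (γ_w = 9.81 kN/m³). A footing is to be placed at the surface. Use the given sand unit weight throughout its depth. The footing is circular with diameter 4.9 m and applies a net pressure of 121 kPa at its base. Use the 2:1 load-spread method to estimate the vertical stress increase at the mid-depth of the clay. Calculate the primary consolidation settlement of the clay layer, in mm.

Mid-depth of clay below the ground surface: z = 3.6 + 3.1/2 = 5.15 m.
Total vertical stress at mid-clay: σ_v = 19.4×3.6 + 17×1.55 = 96.19 kPa.
Pore pressure: u = 9.81×(5.15 − 1.5) = 35.806 kPa.
Initial effective stress: σ'_0 = σ_v − u = 96.19 − 35.806 = 60.384 kPa.
Stress increase at mid-clay by the 2:1 spreading method:
Δσ ≈ qD²/(D+z)² = 121×4.9²/(4.9+5.15)² = 28.764 kPa
Final effective stress: σ'_f = σ'_0 + Δσ = 60.384 + 28.764 = 89.148 kPa.
Normally consolidated clay, so the full stress increment lies on the virgin compression line:
S_c = C_c·H/(1+e₀)·log₁₀(σ'_f/σ'_0) = 0.18×3.1/(1+1.04)×log₁₀(89.148/60.384)
    = 0.27353 × 0.16919 = 0.04628 m

S_c ≈ 46.3 mm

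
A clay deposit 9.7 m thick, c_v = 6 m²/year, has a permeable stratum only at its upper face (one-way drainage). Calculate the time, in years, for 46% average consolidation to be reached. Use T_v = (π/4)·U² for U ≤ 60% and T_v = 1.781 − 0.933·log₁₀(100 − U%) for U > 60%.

t ≈ 2.61 years

Drainage path length: H_d = H = 9.7 m (single drainage).
U ≤ 60%: T_v = (π/4)·U² = (π/4)×0.46² = 0.16619.
t = T_v·H_d²/c_v = 0.16619×9.7²/6 = 2.606 years.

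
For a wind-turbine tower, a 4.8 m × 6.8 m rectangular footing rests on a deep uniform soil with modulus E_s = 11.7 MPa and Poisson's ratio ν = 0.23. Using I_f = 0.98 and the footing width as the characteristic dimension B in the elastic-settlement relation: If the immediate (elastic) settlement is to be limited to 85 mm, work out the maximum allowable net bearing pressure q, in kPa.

E_s = 11.7 MPa = 11700 kPa.
S_e = q·B·(1−ν²)/E_s · I_f  ⇒  q = S_e·E_s / (B·(1−ν²)·I_f).
q = 0.085 × 11700 / (4.8 × 0.9471 × 0.98) = 223.2 kPa

q ≈ 223 kPa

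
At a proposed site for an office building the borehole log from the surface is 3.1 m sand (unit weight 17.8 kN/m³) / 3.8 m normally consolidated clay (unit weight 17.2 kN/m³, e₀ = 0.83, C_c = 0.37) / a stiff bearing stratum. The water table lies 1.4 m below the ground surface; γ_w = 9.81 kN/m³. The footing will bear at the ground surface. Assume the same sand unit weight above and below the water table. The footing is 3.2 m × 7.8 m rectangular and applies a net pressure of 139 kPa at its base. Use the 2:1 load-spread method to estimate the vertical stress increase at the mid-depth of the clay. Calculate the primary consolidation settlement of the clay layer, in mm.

S_c ≈ 163 mm

Mid-depth of clay below the ground surface: z = 3.1 + 3.8/2 = 5 m.
Total vertical stress at mid-clay: σ_v = 17.8×3.1 + 17.2×1.9 = 87.86 kPa.
Pore pressure: u = 9.81×(5 − 1.4) = 35.316 kPa.
Initial effective stress: σ'_0 = σ_v − u = 87.86 − 35.316 = 52.544 kPa.
Stress increase at mid-clay by the 2:1 spreading method:
Δσ = qBL/((B+z)(L+z)) = 139×3.2×7.8/((3.2+5)(7.8+5)) = 33.055 kPa
Final effective stress: σ'_f = σ'_0 + Δσ = 52.544 + 33.055 = 85.599 kPa.
Normally consolidated clay, so the full stress increment lies on the virgin compression line:
S_c = C_c·H/(1+e₀)·log₁₀(σ'_f/σ'_0) = 0.37×3.8/(1+0.83)×log₁₀(85.599/52.544)
    = 0.76831 × 0.21195 = 0.1628 m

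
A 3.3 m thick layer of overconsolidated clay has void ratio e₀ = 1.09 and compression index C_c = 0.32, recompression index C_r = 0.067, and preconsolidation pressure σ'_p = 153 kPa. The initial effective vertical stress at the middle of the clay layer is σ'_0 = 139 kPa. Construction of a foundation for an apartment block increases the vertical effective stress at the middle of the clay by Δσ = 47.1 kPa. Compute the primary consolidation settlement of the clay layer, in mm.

S_c ≈ 47.4 mm

Final effective stress: σ'_f = 139 + 47.1 = 186.1 kPa.
σ'_f = 186.1 > σ'_p = 153 kPa, so the stress path crosses the preconsolidation pressure — recompression up to σ'_p, then virgin compression beyond:
S_c = H/(1+e₀)·[C_r·log₁₀(σ'_p/σ'_0) + C_c·log₁₀(σ'_f/σ'_p)]
    = 3.3/2.09 × [0.067×log₁₀(153/139) + 0.32×log₁₀(186.1/153)]
    = 1.5789 × [0.0027923 + 0.027218] = 0.04738 m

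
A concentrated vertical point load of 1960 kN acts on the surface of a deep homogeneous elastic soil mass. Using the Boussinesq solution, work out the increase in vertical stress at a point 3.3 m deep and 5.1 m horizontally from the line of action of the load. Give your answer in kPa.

Δσ_z ≈ 4.07 kPa

Boussinesq vertical stress below a point load on an elastic half-space:
Δσ_z = 3P/(2πz²) · [1 + (r/z)²]^(−5/2)
r/z = 5.1/3.3 = 1.5455; [1+(r/z)²]^(−5/2) = 0.047316.
Δσ_z = 3×1960/(2π×3.3²) × 0.047316 = 85.935 × 0.047316 = 4.066 kPa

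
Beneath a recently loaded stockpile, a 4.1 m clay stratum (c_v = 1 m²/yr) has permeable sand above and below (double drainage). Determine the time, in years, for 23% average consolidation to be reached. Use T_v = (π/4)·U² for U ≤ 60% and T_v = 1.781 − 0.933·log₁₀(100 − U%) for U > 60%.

Drainage path length: H_d = H/2 = 2.05 m (double drainage).
U ≤ 60%: T_v = (π/4)·U² = (π/4)×0.23² = 0.041548.
t = T_v·H_d²/c_v = 0.041548×2.05²/1 = 0.1746 years.

t ≈ 0.175 years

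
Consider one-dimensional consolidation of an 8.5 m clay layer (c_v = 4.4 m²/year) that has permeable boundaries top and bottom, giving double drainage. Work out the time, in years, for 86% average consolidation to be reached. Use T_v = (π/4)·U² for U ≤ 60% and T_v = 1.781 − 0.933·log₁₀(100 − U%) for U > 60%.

Drainage path length: H_d = H/2 = 4.25 m (double drainage).
U > 60%: T_v = 1.781 − 0.933·log₁₀(100 − 86) = 0.71166.
t = T_v·H_d²/c_v = 0.71166×4.25²/4.4 = 2.921 years.

t ≈ 2.92 years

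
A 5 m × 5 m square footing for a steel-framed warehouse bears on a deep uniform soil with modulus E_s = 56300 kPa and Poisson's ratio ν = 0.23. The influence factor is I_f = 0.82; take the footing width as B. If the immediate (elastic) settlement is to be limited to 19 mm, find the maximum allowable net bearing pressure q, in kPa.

q ≈ 275 kPa

S_e = q·B·(1−ν²)/E_s · I_f  ⇒  q = S_e·E_s / (B·(1−ν²)·I_f).
q = 0.019 × 56300 / (5 × 0.9471 × 0.82) = 275.5 kPa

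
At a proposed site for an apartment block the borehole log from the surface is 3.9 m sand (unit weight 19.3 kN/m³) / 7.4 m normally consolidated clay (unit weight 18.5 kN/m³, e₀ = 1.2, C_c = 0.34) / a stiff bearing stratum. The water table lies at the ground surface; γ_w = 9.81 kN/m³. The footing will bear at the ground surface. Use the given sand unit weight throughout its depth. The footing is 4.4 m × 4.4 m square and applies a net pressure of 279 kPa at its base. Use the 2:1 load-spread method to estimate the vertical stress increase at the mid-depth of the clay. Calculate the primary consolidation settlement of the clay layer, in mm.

S_c ≈ 215 mm

Mid-depth of clay below the ground surface: z = 3.9 + 7.4/2 = 7.6 m.
Total vertical stress at mid-clay: σ_v = 19.3×3.9 + 18.5×3.7 = 143.72 kPa.
Pore pressure: u = 9.81×(7.6 − 0) = 74.556 kPa.
Initial effective stress: σ'_0 = σ_v − u = 143.72 − 74.556 = 69.164 kPa.
Stress increase at mid-clay by the 2:1 spreading method:
Δσ = qBL/((B+z)(L+z)) = 279×4.4×4.4/((4.4+7.6)(4.4+7.6)) = 37.51 kPa
Final effective stress: σ'_f = σ'_0 + Δσ = 69.164 + 37.51 = 106.67 kPa.
Normally consolidated clay, so the full stress increment lies on the virgin compression line:
S_c = C_c·H/(1+e₀)·log₁₀(σ'_f/σ'_0) = 0.34×7.4/(1+1.2)×log₁₀(106.67/69.164)
    = 1.1436 × 0.18816 = 0.2152 m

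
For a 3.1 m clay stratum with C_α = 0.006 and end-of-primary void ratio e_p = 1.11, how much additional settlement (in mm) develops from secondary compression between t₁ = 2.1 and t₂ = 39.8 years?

Secondary compression: S_s = C_α·H/(1+e_p)·log₁₀(t₂/t₁)
S_s = 0.006×3.1/(1+1.11)×log₁₀(39.8/2.1)
    = 0.008815 × 1.278 = 0.01126 m

S_s ≈ 11.3 mm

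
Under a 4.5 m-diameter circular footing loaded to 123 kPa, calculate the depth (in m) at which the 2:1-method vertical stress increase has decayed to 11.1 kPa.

z ≈ 10.5 m

2:1 spreading — at depth z the loaded area has grown by z in each plan dimension:
qD²/(D+z)² = Δσ_z ⇒ z = D(√(q/Δσ_z) − 1) = 4.5×(√(123/11.1) − 1) = 10.48 m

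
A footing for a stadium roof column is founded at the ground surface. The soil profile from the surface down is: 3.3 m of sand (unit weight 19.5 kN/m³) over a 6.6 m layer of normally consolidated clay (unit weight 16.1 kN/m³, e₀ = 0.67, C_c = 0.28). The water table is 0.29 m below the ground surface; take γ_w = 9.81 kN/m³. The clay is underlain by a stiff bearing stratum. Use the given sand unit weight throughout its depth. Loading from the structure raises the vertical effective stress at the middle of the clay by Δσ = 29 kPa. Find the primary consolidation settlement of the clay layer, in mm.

Mid-depth of clay below the ground surface: z = 3.3 + 6.6/2 = 6.6 m.
Total vertical stress at mid-clay: σ_v = 19.5×3.3 + 16.1×3.3 = 117.48 kPa.
Pore pressure: u = 9.81×(6.6 − 0.29) = 61.901 kPa.
Initial effective stress: σ'_0 = σ_v − u = 117.48 − 61.901 = 55.579 kPa.
Final effective stress: σ'_f = σ'_0 + Δσ = 55.579 + 29 = 84.579 kPa.
Normally consolidated clay, so the full stress increment lies on the virgin compression line:
S_c = C_c·H/(1+e₀)·log₁₀(σ'_f/σ'_0) = 0.28×6.6/(1+0.67)×log₁₀(84.579/55.579)
    = 1.1066 × 0.18235 = 0.2018 m

S_c ≈ 202 mm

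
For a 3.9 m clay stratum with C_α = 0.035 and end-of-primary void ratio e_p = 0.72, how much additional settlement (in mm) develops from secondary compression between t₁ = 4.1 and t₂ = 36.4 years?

Secondary compression: S_s = C_α·H/(1+e_p)·log₁₀(t₂/t₁)
S_s = 0.035×3.9/(1+0.72)×log₁₀(36.4/4.1)
    = 0.07936 × 0.9483 = 0.07526 m

S_s ≈ 75.3 mm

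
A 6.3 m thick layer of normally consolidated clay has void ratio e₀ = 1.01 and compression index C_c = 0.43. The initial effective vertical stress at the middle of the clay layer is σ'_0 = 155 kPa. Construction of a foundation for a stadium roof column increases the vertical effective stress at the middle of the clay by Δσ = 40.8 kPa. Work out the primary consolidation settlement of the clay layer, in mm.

S_c ≈ 137 mm

Final effective stress: σ'_f = σ'_0 + Δσ = 155 + 40.8 = 195.8 kPa.
Normally consolidated clay, so the full stress increment lies on the virgin compression line:
S_c = C_c·H/(1+e₀)·log₁₀(σ'_f/σ'_0) = 0.43×6.3/(1+1.01)×log₁₀(195.8/155)
    = 1.3478 × 0.10148 = 0.1368 m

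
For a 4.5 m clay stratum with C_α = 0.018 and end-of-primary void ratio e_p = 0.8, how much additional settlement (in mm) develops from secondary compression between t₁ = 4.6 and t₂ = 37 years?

S_s ≈ 40.7 mm

Secondary compression: S_s = C_α·H/(1+e_p)·log₁₀(t₂/t₁)
S_s = 0.018×4.5/(1+0.8)×log₁₀(37/4.6)
    = 0.045 × 0.9054 = 0.04074 m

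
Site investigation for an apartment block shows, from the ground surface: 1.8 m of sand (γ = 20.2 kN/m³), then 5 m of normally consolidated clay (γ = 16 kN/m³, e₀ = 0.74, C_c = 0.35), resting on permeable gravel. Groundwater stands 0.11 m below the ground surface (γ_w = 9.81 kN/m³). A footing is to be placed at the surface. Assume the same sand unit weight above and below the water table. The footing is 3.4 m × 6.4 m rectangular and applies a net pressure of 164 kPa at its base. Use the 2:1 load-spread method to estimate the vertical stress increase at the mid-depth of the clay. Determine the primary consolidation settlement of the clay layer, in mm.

Mid-depth of clay below the ground surface: z = 1.8 + 5/2 = 4.3 m.
Total vertical stress at mid-clay: σ_v = 20.2×1.8 + 16×2.5 = 76.36 kPa.
Pore pressure: u = 9.81×(4.3 − 0.11) = 41.104 kPa.
Initial effective stress: σ'_0 = σ_v − u = 76.36 − 41.104 = 35.256 kPa.
Stress increase at mid-clay by the 2:1 spreading method:
Δσ = qBL/((B+z)(L+z)) = 164×3.4×6.4/((3.4+4.3)(6.4+4.3)) = 43.314 kPa
Final effective stress: σ'_f = σ'_0 + Δσ = 35.256 + 43.314 = 78.57 kPa.
Normally consolidated clay, so the full stress increment lies on the virgin compression line:
S_c = C_c·H/(1+e₀)·log₁₀(σ'_f/σ'_0) = 0.35×5/(1+0.74)×log₁₀(78.57/35.256)
    = 1.0057 × 0.34802 = 0.35 m

S_c ≈ 350 mm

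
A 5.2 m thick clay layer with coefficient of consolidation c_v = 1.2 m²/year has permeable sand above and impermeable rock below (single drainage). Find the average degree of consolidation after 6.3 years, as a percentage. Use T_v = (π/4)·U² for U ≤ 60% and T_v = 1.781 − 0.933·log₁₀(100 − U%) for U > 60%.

U ≈ 59.7 %

Drainage path length: H_d = H = 5.2 m (single drainage).
T_v = c_v·t/H_d² = 1.2×6.3/5.2² = 0.27959.
T_v = 0.27959 corresponds to the U ≤ 60% branch:
U = √(4T_v/π) = 0.5966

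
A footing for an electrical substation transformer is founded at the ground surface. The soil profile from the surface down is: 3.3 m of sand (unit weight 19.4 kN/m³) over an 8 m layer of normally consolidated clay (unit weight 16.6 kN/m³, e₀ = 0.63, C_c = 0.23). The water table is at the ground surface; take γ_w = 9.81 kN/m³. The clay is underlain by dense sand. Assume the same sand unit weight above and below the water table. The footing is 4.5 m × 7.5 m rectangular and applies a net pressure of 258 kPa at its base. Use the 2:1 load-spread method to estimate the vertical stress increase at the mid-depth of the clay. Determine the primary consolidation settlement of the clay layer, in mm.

Mid-depth of clay below the ground surface: z = 3.3 + 8/2 = 7.3 m.
Total vertical stress at mid-clay: σ_v = 19.4×3.3 + 16.6×4 = 130.42 kPa.
Pore pressure: u = 9.81×(7.3 − 0) = 71.613 kPa.
Initial effective stress: σ'_0 = σ_v − u = 130.42 − 71.613 = 58.807 kPa.
Stress increase at mid-clay by the 2:1 spreading method:
Δσ = qBL/((B+z)(L+z)) = 258×4.5×7.5/((4.5+7.3)(7.5+7.3)) = 49.86 kPa
Final effective stress: σ'_f = σ'_0 + Δσ = 58.807 + 49.86 = 108.67 kPa.
Normally consolidated clay, so the full stress increment lies on the virgin compression line:
S_c = C_c·H/(1+e₀)·log₁₀(σ'_f/σ'_0) = 0.23×8/(1+0.63)×log₁₀(108.67/58.807)
    = 1.1288 × 0.26668 = 0.301 m

S_c ≈ 301 mm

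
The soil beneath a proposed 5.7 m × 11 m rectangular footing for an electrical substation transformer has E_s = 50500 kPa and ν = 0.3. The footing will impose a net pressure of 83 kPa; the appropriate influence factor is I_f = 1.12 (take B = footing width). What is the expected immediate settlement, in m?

S_e ≈ 0.00955 m

Immediate (elastic) settlement: S_e = q·B·(1−ν²)/E_s · I_f.
S_e = 83 × 5.7 × (1 − 0.3²) / 50500 × 1.12
    = 83 × 5.7 × 0.91 / 50500 × 1.12
    = 0.009548 m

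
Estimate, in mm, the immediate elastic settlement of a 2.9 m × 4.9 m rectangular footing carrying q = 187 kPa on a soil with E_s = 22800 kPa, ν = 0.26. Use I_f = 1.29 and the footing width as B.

Immediate (elastic) settlement: S_e = q·B·(1−ν²)/E_s · I_f.
S_e = 187 × 2.9 × (1 − 0.26²) / 22800 × 1.29
    = 187 × 2.9 × 0.9324 / 22800 × 1.29
    = 0.02861 m = 28.61 mm

S_e ≈ 28.6 mm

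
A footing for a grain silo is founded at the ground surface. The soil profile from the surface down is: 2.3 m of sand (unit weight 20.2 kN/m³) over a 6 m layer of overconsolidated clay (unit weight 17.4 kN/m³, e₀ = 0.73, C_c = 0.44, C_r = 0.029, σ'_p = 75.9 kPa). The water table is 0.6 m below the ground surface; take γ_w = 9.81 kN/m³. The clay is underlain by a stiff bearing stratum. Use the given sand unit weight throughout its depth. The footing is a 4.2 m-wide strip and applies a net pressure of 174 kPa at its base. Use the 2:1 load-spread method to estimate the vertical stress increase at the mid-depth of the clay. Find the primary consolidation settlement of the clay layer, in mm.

Mid-depth of clay below the ground surface: z = 2.3 + 6/2 = 5.3 m.
Total vertical stress at mid-clay: σ_v = 20.2×2.3 + 17.4×3 = 98.66 kPa.
Pore pressure: u = 9.81×(5.3 − 0.6) = 46.107 kPa.
Initial effective stress: σ'_0 = σ_v − u = 98.66 − 46.107 = 52.553 kPa.
Stress increase at mid-clay by the 2:1 spreading method:
Δσ = qB/(B+z) = 174×4.2/(4.2+5.3) = 76.926 kPa
Final effective stress: σ'_f = 52.553 + 76.926 = 129.48 kPa.
σ'_f = 129.48 > σ'_p = 75.9 kPa, so the stress path crosses the preconsolidation pressure — recompression up to σ'_p, then virgin compression beyond:
S_c = H/(1+e₀)·[C_r·log₁₀(σ'_p/σ'_0) + C_c·log₁₀(σ'_f/σ'_p)]
    = 6/1.73 × [0.029×log₁₀(75.9/52.553) + 0.44×log₁₀(129.48/75.9)]
    = 3.4682 × [0.0046297 + 0.10206] = 0.37 m

S_c ≈ 370 mm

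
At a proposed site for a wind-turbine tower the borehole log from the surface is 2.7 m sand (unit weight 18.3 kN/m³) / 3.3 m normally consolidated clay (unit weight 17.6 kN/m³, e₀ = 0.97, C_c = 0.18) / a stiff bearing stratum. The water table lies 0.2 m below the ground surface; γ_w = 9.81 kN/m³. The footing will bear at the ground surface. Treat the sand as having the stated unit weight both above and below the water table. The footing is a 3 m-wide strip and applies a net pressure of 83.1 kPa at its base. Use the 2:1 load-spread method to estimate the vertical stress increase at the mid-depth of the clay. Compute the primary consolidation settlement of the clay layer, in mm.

Mid-depth of clay below the ground surface: z = 2.7 + 3.3/2 = 4.35 m.
Total vertical stress at mid-clay: σ_v = 18.3×2.7 + 17.6×1.65 = 78.45 kPa.
Pore pressure: u = 9.81×(4.35 − 0.2) = 40.712 kPa.
Initial effective stress: σ'_0 = σ_v − u = 78.45 − 40.712 = 37.738 kPa.
Stress increase at mid-clay by the 2:1 spreading method:
Δσ = qB/(B+z) = 83.1×3/(3+4.35) = 33.918 kPa
Final effective stress: σ'_f = σ'_0 + Δσ = 37.738 + 33.918 = 71.656 kPa.
Normally consolidated clay, so the full stress increment lies on the virgin compression line:
S_c = C_c·H/(1+e₀)·log₁₀(σ'_f/σ'_0) = 0.18×3.3/(1+0.97)×log₁₀(71.656/37.738)
    = 0.30152 × 0.27847 = 0.08396 m

S_c ≈ 84 mm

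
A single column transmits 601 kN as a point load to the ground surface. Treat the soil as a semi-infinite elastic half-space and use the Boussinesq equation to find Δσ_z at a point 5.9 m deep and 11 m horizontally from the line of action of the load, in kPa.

Boussinesq vertical stress below a point load on an elastic half-space:
Δσ_z = 3P/(2πz²) · [1 + (r/z)²]^(−5/2)
r/z = 11/5.9 = 1.8644; [1+(r/z)²]^(−5/2) = 0.023592.
Δσ_z = 3×601/(2π×5.9²) × 0.023592 = 8.2435 × 0.023592 = 0.1945 kPa

Δσ_z ≈ 0.194 kPa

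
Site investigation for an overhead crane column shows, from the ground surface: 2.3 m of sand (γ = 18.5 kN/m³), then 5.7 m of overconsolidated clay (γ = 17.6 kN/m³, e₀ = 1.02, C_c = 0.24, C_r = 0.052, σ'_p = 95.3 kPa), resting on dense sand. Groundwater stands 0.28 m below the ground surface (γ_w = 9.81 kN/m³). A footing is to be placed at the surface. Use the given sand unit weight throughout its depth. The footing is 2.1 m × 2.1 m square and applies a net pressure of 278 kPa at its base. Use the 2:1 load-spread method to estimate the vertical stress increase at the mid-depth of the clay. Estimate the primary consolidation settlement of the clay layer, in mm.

Mid-depth of clay below the ground surface: z = 2.3 + 5.7/2 = 5.15 m.
Total vertical stress at mid-clay: σ_v = 18.5×2.3 + 17.6×2.85 = 92.71 kPa.
Pore pressure: u = 9.81×(5.15 − 0.28) = 47.775 kPa.
Initial effective stress: σ'_0 = σ_v − u = 92.71 − 47.775 = 44.935 kPa.
Stress increase at mid-clay by the 2:1 spreading method:
Δσ = qBL/((B+z)(L+z)) = 278×2.1×2.1/((2.1+5.15)(2.1+5.15)) = 23.324 kPa
Final effective stress: σ'_f = 44.935 + 23.324 = 68.259 kPa.
σ'_f = 68.259 ≤ σ'_p = 95.3 kPa, so the clay remains overconsolidated and only the recompression index applies:
S_c = C_r·H/(1+e₀)·log₁₀(σ'_f/σ'_0) = 0.052×5.7/2.02×log₁₀(68.259/44.935)
    = 0.14673 × 0.18158 = 0.02664 m

S_c ≈ 26.6 mm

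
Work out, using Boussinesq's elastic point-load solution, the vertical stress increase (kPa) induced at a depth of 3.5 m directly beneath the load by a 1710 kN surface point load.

Δσ_z ≈ 66.7 kPa

Boussinesq vertical stress below a point load on an elastic half-space:
Δσ_z = 3P/(2πz²) · [1 + (r/z)²]^(−5/2)
r/z = 0/3.5 = 0; [1+(r/z)²]^(−5/2) = 1.
Δσ_z = 3×1710/(2π×3.5²) × 1 = 66.65 × 1 = 66.65 kPa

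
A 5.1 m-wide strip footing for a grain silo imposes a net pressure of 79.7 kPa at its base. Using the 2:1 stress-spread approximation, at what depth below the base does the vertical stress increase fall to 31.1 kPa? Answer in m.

z ≈ 7.97 m

2:1 spreading — at depth z the loaded area has grown by z in each plan dimension:
qB/(B+z) = Δσ_z ⇒ z = qB/Δσ_z − B = 79.7×5.1/31.1 − 5.1 = 7.97 m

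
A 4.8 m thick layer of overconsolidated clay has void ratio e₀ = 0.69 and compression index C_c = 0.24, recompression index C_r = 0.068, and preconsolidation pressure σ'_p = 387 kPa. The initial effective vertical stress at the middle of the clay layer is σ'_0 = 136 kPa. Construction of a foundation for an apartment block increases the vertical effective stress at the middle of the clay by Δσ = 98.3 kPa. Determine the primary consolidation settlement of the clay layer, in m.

S_c ≈ 0.0456 m

Final effective stress: σ'_f = 136 + 98.3 = 234.3 kPa.
σ'_f = 234.3 ≤ σ'_p = 387 kPa, so the clay remains overconsolidated and only the recompression index applies:
S_c = C_r·H/(1+e₀)·log₁₀(σ'_f/σ'_0) = 0.068×4.8/1.69×log₁₀(234.3/136)
    = 0.19313 × 0.23623 = 0.04562 m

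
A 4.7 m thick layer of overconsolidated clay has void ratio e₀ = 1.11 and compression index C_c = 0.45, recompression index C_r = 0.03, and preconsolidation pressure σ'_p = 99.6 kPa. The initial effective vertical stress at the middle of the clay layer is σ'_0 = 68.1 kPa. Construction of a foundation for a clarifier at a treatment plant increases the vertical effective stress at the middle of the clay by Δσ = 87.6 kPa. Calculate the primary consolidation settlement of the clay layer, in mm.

S_c ≈ 206 mm

Final effective stress: σ'_f = 68.1 + 87.6 = 155.7 kPa.
σ'_f = 155.7 > σ'_p = 99.6 kPa, so the stress path crosses the preconsolidation pressure — recompression up to σ'_p, then virgin compression beyond:
S_c = H/(1+e₀)·[C_r·log₁₀(σ'_p/σ'_0) + C_c·log₁₀(σ'_f/σ'_p)]
    = 4.7/2.11 × [0.03×log₁₀(99.6/68.1) + 0.45×log₁₀(155.7/99.6)]
    = 2.2275 × [0.0049534 + 0.087313] = 0.2055 m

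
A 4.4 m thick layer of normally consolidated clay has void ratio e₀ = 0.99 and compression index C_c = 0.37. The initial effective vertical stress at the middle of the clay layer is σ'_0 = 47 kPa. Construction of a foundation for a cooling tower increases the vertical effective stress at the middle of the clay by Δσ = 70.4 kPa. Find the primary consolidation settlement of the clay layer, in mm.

S_c ≈ 325 mm

Final effective stress: σ'_f = σ'_0 + Δσ = 47 + 70.4 = 117.4 kPa.
Normally consolidated clay, so the full stress increment lies on the virgin compression line:
S_c = C_c·H/(1+e₀)·log₁₀(σ'_f/σ'_0) = 0.37×4.4/(1+0.99)×log₁₀(117.4/47)
    = 0.81809 × 0.39757 = 0.3252 m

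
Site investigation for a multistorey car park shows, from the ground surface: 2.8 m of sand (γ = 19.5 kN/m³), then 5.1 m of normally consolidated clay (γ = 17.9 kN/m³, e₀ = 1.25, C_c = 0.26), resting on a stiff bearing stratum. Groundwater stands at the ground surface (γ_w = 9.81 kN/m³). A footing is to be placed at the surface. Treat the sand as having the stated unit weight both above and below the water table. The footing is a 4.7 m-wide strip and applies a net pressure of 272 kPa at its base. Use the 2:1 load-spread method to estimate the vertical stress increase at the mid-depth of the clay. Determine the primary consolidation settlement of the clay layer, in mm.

S_c ≈ 332 mm

Mid-depth of clay below the ground surface: z = 2.8 + 5.1/2 = 5.35 m.
Total vertical stress at mid-clay: σ_v = 19.5×2.8 + 17.9×2.55 = 100.24 kPa.
Pore pressure: u = 9.81×(5.35 − 0) = 52.483 kPa.
Initial effective stress: σ'_0 = σ_v − u = 100.24 − 52.483 = 47.757 kPa.
Stress increase at mid-clay by the 2:1 spreading method:
Δσ = qB/(B+z) = 272×4.7/(4.7+5.35) = 127.2 kPa
Final effective stress: σ'_f = σ'_0 + Δσ = 47.757 + 127.2 = 174.96 kPa.
Normally consolidated clay, so the full stress increment lies on the virgin compression line:
S_c = C_c·H/(1+e₀)·log₁₀(σ'_f/σ'_0) = 0.26×5.1/(1+1.25)×log₁₀(174.96/47.757)
    = 0.58933 × 0.5639 = 0.3323 m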